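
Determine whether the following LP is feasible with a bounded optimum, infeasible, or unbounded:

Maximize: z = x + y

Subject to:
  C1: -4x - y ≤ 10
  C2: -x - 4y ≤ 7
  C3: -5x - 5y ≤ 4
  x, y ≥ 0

Unbounded (objective can increase without bound)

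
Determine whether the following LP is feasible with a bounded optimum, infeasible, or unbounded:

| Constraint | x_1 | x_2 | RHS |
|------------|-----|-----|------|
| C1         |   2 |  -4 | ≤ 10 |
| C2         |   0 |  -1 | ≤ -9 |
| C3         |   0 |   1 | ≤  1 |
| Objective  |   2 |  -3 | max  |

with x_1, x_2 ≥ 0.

Infeasible (no feasible solution exists)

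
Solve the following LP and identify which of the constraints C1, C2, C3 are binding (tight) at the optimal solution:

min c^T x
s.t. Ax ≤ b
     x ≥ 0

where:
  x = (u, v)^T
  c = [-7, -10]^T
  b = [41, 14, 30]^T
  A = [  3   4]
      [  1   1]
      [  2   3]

At u = 3, v = 8, compute slack b - a·x for each constraint:
  C1: 41 − 41 = 0  (binding)
  C2: 14 − 11 = 3  (slack)
  C3: 30 − 30 = 0  (binding)

Optimal: u = 3, v = 8
Binding: C1, C3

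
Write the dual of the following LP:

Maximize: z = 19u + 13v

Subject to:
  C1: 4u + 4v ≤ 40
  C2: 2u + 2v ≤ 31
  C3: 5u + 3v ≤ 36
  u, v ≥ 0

Primal max cᵀx s.t. Ax ≤ b, x ≥ 0  →  Dual min bᵀy s.t. Aᵀy ≥ c, y ≥ 0.

Minimize: z = 40y1 + 31y2 + 36y3

Subject to:
  4y1 + 2y2 + 5y3 ≥ 19
  4y1 + 2y2 + 3y3 ≥ 13
  y1, y2, y3 ≥ 0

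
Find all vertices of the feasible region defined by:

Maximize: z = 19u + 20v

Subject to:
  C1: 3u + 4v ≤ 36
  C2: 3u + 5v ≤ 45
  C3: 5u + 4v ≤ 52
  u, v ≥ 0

(0, 0), (10.4, 0), (8, 3), (0, 9)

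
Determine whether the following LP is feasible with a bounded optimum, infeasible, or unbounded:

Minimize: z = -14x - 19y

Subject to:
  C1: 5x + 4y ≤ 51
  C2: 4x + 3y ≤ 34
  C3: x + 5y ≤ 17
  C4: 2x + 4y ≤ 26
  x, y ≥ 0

Feasible with a bounded optimal solution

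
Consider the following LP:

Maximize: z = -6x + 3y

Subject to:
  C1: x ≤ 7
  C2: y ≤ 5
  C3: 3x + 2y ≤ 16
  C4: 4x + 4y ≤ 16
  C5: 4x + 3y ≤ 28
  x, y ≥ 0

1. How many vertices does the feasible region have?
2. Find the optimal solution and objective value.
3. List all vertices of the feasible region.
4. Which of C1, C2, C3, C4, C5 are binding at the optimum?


1. 3
2. x = 0, y = 4, z = 12
3. (0, 0), (4, 0), (0, 4)
4. C4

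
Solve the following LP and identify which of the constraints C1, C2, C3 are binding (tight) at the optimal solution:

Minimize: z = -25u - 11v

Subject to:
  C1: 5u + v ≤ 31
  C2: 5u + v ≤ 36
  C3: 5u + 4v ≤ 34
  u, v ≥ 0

At u = 6, v = 1, compute slack b - a·x for each constraint:
  C1: 31 − 31 = 0  (binding)
  C2: 36 − 31 = 5  (slack)
  C3: 34 − 34 = 0  (binding)

Optimal: u = 6, v = 1
Binding: C1, C3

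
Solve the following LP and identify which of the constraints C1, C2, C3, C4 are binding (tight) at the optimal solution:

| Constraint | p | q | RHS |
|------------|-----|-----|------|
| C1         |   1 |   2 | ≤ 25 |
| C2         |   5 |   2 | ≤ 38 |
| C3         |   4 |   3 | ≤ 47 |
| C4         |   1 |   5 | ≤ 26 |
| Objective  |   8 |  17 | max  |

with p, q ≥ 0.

At p = 6, q = 4, compute slack b - a·x for each constraint:
  C1: 25 − 14 = 11  (slack)
  C2: 38 − 38 = 0  (binding)
  C3: 47 − 36 = 11  (slack)
  C4: 26 − 26 = 0  (binding)

Optimal: p = 6, q = 4
Binding: C2, C4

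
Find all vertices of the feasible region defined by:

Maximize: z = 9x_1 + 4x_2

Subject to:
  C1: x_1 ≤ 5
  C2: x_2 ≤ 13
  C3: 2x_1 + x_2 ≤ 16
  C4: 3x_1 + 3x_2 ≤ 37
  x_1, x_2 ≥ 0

(0, 0), (5, 0), (5, 6), (3.667, 8.667), (0, 12.33)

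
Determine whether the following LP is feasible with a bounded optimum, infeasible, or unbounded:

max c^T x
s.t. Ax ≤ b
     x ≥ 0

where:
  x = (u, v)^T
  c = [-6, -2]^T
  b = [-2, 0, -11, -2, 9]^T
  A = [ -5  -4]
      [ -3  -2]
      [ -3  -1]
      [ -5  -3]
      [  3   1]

Infeasible (no feasible solution exists)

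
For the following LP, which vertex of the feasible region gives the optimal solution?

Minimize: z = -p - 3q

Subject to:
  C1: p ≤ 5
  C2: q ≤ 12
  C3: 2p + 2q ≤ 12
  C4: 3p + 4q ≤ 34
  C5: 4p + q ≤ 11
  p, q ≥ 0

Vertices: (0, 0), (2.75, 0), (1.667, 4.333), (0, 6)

Evaluate the objective at each vertex of the feasible region:
  z(0, 0) = 0
  z(2.75, 0) = -2.75
  z(1.667, 4.333) = -14.67
  z(0, 6) = -18  ←
The minimum is at p = 0, q = 6.

(0, 6)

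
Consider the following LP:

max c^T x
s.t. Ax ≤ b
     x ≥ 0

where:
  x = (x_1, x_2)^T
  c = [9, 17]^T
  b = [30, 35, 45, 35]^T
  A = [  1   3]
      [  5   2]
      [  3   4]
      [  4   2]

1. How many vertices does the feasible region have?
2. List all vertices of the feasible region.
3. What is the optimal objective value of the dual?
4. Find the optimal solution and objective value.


1. 5
2. (0, 0), (7, 0), (3.571, 8.571), (3, 9), (0, 10)
3. 180
4. x_1 = 3, x_2 = 9, z = 180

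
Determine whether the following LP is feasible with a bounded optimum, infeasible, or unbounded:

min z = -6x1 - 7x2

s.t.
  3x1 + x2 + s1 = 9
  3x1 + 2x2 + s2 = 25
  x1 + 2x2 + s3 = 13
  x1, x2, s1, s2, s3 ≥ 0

Feasible with a bounded optimal solution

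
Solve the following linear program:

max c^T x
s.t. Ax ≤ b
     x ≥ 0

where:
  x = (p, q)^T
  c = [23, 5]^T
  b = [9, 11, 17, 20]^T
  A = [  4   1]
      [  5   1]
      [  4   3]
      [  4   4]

Evaluate the objective at each vertex of the feasible region:
  z(0, 0) = 0
  z(2.2, 0) = 50.6
  z(2, 1) = 51  ←
  z(1.333, 3.667) = 49
  z(0, 5) = 25
The maximum is at p = 2, q = 1.

p = 2, q = 1, z = 51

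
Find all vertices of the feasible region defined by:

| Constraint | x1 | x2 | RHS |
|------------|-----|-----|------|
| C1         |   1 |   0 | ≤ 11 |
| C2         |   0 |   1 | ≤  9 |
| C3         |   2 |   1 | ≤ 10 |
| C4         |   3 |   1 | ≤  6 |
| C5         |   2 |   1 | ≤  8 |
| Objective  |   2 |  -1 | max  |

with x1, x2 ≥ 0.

(0, 0), (2, 0), (0, 6)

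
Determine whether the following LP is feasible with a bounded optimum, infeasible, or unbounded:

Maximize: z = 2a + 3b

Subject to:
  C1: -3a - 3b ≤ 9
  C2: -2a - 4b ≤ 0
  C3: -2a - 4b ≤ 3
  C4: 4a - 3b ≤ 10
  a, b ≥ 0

Unbounded (objective can increase without bound)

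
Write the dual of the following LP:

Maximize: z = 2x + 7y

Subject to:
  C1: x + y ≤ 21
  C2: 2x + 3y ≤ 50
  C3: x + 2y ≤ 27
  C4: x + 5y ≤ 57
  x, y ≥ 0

Primal max cᵀx s.t. Ax ≤ b, x ≥ 0  →  Dual min bᵀy s.t. Aᵀy ≥ c, y ≥ 0.

Minimize: z = 21y1 + 50y2 + 27y3 + 57y4

Subject to:
  y1 + 2y2 + y3 + y4 ≥ 2
  y1 + 3y2 + 2y3 + 5y4 ≥ 7
  y1, y2, y3, y4 ≥ 0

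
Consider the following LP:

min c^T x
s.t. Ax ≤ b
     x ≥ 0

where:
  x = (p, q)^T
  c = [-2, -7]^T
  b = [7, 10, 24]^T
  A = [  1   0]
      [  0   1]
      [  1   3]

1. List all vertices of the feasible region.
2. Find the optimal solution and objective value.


1. (0, 0), (7, 0), (7, 5.667), (0, 8)
2. p = 0, q = 8, z = -56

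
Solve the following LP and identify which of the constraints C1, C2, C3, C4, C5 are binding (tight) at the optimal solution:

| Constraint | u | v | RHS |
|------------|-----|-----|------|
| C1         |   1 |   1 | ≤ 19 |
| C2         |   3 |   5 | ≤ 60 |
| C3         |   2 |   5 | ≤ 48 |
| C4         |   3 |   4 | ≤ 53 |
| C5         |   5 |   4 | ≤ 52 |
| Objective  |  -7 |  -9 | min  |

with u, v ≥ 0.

At u = 4, v = 8, compute slack b - a·x for each constraint:
  C1: 19 − 12 = 7  (slack)
  C2: 60 − 52 = 8  (slack)
  C3: 48 − 48 = 0  (binding)
  C4: 53 − 44 = 9  (slack)
  C5: 52 − 52 = 0  (binding)

Optimal: u = 4, v = 8
Binding: C3, C5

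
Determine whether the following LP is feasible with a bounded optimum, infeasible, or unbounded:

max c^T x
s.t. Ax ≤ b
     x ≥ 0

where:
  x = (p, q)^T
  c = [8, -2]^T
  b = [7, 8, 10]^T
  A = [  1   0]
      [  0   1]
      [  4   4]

Feasible with a bounded optimal solution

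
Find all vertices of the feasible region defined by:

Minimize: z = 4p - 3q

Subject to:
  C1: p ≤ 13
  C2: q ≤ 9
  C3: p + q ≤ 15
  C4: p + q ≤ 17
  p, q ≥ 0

(0, 0), (13, 0), (13, 2), (6, 9), (0, 9)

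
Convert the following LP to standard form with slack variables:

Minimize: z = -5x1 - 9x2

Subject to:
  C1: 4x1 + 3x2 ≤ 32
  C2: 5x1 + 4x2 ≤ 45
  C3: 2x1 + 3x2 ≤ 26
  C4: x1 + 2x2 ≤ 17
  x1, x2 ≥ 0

min z = -5x1 - 9x2

s.t.
  4x1 + 3x2 + s1 = 32
  5x1 + 4x2 + s2 = 45
  2x1 + 3x2 + s3 = 26
  x1 + 2x2 + s4 = 17
  x1, x2, s1, s2, s3, s4 ≥ 0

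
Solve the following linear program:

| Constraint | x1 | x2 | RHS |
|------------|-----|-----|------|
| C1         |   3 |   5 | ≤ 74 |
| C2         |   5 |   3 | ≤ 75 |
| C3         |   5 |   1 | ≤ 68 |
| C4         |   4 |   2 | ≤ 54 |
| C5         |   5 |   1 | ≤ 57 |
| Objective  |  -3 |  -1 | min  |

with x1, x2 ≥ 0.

Evaluate the objective at each vertex of the feasible region:
  z(0, 0) = 0
  z(11.4, 0) = -34.2
  z(10, 7) = -37  ←
  z(8.714, 9.571) = -35.71
  z(0, 14.8) = -14.8
The minimum is at x1 = 10, x2 = 7.

x1 = 10, x2 = 7, z = -37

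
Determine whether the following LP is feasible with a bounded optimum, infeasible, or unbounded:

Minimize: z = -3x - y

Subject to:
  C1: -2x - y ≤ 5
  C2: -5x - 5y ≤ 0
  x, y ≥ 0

Unbounded (objective can decrease without bound)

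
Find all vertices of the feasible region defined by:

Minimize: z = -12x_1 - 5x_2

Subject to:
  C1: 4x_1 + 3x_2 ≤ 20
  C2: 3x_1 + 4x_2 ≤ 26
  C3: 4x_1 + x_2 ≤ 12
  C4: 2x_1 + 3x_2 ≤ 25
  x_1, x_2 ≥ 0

(0, 0), (3, 0), (2, 4), (0.2857, 6.286), (0, 6.5)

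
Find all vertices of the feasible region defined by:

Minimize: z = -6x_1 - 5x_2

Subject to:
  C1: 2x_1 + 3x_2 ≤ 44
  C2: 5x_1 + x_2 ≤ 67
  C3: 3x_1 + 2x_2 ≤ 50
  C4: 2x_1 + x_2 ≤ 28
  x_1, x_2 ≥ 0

(0, 0), (13.4, 0), (13, 2), (10, 8), (0, 14.67)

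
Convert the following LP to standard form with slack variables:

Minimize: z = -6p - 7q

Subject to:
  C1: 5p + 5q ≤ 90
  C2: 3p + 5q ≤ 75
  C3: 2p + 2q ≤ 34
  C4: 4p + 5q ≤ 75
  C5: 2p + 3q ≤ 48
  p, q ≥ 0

min z = -6p - 7q

s.t.
  5p + 5q + s1 = 90
  3p + 5q + s2 = 75
  2p + 2q + s3 = 34
  4p + 5q + s4 = 75
  2p + 3q + s5 = 48
  p, q, s1, s2, s3, s4, s5 ≥ 0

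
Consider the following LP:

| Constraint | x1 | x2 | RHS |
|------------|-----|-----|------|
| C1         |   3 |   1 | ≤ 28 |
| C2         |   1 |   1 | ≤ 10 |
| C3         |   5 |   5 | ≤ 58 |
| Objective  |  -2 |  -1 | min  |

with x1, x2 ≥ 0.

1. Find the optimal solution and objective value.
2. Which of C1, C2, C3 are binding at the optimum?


1. x1 = 9, x2 = 1, z = -19
2. C1, C2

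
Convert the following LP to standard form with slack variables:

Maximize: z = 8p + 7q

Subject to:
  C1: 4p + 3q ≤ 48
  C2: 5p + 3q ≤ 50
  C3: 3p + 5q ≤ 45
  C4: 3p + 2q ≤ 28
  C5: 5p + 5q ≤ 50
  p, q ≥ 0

max z = 8p + 7q

s.t.
  4p + 3q + s1 = 48
  5p + 3q + s2 = 50
  3p + 5q + s3 = 45
  3p + 2q + s4 = 28
  5p + 5q + s5 = 50
  p, q, s1, s2, s3, s4, s5 ≥ 0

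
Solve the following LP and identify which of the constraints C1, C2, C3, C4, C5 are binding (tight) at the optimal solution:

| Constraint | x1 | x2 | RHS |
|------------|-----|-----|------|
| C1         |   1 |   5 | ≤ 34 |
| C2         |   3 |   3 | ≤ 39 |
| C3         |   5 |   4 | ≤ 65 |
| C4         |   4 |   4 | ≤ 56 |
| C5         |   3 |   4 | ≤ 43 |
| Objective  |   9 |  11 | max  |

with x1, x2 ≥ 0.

At x1 = 9, x2 = 4, compute slack b - a·x for each constraint:
  C1: 34 − 29 = 5  (slack)
  C2: 39 − 39 = 0  (binding)
  C3: 65 − 61 = 4  (slack)
  C4: 56 − 52 = 4  (slack)
  C5: 43 − 43 = 0  (binding)

Optimal: x1 = 9, x2 = 4
Binding: C2, C5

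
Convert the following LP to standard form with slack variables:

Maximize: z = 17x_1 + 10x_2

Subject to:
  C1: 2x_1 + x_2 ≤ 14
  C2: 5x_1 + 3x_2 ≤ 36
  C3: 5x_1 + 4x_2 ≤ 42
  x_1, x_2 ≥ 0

max z = 17x_1 + 10x_2

s.t.
  2x_1 + x_2 + s1 = 14
  5x_1 + 3x_2 + s2 = 36
  5x_1 + 4x_2 + s3 = 42
  x_1, x_2, s1, s2, s3 ≥ 0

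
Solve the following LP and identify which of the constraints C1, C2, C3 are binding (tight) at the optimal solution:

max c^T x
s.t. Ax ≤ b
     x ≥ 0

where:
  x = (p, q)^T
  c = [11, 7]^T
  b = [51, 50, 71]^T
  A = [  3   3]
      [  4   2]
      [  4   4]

At p = 8, q = 9, compute slack b - a·x for each constraint:
  C1: 51 − 51 = 0  (binding)
  C2: 50 − 50 = 0  (binding)
  C3: 71 − 68 = 3  (slack)

Optimal: p = 8, q = 9
Binding: C1, C2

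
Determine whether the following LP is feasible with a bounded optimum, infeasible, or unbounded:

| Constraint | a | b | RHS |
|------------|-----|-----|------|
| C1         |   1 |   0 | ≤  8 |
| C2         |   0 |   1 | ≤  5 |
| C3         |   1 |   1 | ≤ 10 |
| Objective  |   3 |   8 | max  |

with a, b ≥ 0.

Feasible with a bounded optimal solution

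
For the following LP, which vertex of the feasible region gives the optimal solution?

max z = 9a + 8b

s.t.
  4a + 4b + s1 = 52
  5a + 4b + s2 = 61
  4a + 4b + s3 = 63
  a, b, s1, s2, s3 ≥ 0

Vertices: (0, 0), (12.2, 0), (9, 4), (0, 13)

Evaluate the objective at each vertex of the feasible region:
  z(0, 0) = 0
  z(12.2, 0) = 109.8
  z(9, 4) = 113  ←
  z(0, 13) = 104
The maximum is at a = 9, b = 4.

(9, 4)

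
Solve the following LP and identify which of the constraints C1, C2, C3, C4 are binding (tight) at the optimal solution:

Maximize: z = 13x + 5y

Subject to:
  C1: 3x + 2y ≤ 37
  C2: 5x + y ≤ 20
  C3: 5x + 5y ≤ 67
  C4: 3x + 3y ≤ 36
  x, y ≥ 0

At x = 2, y = 10, compute slack b - a·x for each constraint:
  C1: 37 − 26 = 11  (slack)
  C2: 20 − 20 = 0  (binding)
  C3: 67 − 60 = 7  (slack)
  C4: 36 − 36 = 0  (binding)

Optimal: x = 2, y = 10
Binding: C2, C4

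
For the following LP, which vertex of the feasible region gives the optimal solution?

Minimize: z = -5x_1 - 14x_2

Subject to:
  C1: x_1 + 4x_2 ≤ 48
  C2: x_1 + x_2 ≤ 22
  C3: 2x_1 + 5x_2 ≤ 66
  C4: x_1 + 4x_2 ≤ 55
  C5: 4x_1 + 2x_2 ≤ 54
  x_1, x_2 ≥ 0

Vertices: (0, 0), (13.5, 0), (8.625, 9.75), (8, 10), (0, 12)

Evaluate the objective at each vertex of the feasible region:
  z(0, 0) = 0
  z(13.5, 0) = -67.5
  z(8.625, 9.75) = -179.6
  z(8, 10) = -180  ←
  z(0, 12) = -168
The minimum is at x_1 = 8, x_2 = 10.

(8, 10)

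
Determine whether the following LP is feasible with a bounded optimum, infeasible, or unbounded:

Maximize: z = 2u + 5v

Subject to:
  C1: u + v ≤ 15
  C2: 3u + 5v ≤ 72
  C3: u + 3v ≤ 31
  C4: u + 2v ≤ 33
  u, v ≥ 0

Feasible with a bounded optimal solution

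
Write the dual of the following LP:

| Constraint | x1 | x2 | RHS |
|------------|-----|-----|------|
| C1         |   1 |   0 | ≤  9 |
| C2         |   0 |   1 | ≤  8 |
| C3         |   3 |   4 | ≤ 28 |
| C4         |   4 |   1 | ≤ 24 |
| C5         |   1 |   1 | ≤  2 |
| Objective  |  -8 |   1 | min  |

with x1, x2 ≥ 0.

Primal min cᵀx s.t. Ax ≤ b, x ≥ 0  →  Dual max −bᵀy s.t. Aᵀy ≥ −c, y ≥ 0.

Maximize: z = -9y1 - 8y2 - 28y3 - 24y4 - 2y5

Subject to:
  y1 + 3y3 + 4y4 + y5 ≥ 8
  y2 + 4y3 + y4 + y5 ≥ -1
  y1, y2, y3, y4, y5 ≥ 0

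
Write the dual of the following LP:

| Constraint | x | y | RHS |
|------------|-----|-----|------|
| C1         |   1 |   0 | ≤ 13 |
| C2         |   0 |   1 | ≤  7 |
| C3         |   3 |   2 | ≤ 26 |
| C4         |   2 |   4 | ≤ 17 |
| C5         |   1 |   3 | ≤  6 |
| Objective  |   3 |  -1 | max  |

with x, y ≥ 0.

Primal max cᵀx s.t. Ax ≤ b, x ≥ 0  →  Dual min bᵀy s.t. Aᵀy ≥ c, y ≥ 0.

Minimize: z = 13y1 + 7y2 + 26y3 + 17y4 + 6y5

Subject to:
  y1 + 3y3 + 2y4 + y5 ≥ 3
  y2 + 2y3 + 4y4 + 3y5 ≥ -1
  y1, y2, y3, y4, y5 ≥ 0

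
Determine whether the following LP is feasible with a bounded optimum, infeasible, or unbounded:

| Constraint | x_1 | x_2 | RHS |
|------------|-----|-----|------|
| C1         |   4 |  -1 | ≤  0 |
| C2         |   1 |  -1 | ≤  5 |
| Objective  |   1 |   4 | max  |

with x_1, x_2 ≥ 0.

Unbounded (objective can increase without bound)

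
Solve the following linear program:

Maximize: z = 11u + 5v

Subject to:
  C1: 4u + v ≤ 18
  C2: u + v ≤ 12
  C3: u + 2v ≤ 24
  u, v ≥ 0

Evaluate the objective at each vertex of the feasible region:
  z(0, 0) = 0
  z(4.5, 0) = 49.5
  z(2, 10) = 72  ←
  z(0, 12) = 60
The maximum is at u = 2, v = 10.

u = 2, v = 10, z = 72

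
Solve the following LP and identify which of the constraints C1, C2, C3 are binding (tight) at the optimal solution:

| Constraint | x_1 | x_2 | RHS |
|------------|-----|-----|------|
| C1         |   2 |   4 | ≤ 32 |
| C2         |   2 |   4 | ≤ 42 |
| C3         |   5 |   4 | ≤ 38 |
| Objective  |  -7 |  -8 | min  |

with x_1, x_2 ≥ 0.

At x_1 = 2, x_2 = 7, compute slack b - a·x for each constraint:
  C1: 32 − 32 = 0  (binding)
  C2: 42 − 32 = 10  (slack)
  C3: 38 − 38 = 0  (binding)

Optimal: x_1 = 2, x_2 = 7
Binding: C1, C3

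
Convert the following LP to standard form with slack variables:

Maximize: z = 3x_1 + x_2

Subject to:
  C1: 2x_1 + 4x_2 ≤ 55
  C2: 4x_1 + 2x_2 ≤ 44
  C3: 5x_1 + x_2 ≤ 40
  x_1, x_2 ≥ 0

max z = 3x_1 + x_2

s.t.
  2x_1 + 4x_2 + s1 = 55
  4x_1 + 2x_2 + s2 = 44
  5x_1 + x_2 + s3 = 40
  x_1, x_2, s1, s2, s3 ≥ 0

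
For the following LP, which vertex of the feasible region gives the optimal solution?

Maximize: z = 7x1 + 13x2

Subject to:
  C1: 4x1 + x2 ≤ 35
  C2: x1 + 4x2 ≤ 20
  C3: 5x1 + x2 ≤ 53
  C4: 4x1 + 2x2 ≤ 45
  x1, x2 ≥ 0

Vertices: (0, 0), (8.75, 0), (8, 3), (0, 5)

Evaluate the objective at each vertex of the feasible region:
  z(0, 0) = 0
  z(8.75, 0) = 61.25
  z(8, 3) = 95  ←
  z(0, 5) = 65
The maximum is at x1 = 8, x2 = 3.

(8, 3)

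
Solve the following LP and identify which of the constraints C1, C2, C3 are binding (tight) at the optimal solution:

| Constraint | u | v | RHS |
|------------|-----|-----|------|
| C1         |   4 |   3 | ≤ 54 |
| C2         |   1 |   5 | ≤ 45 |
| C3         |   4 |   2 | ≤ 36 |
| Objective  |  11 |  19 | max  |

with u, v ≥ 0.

At u = 5, v = 8, compute slack b - a·x for each constraint:
  C1: 54 − 44 = 10  (slack)
  C2: 45 − 45 = 0  (binding)
  C3: 36 − 36 = 0  (binding)

Optimal: u = 5, v = 8
Binding: C2, C3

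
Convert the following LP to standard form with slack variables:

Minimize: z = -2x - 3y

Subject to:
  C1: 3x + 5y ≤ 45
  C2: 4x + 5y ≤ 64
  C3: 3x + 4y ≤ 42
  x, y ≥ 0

min z = -2x - 3y

s.t.
  3x + 5y + s1 = 45
  4x + 5y + s2 = 64
  3x + 4y + s3 = 42
  x, y, s1, s2, s3 ≥ 0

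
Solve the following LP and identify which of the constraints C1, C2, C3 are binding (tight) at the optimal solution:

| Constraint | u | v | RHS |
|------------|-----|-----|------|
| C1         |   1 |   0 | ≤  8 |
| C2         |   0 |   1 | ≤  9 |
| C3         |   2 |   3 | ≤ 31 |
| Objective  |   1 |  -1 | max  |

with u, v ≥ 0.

At u = 8, v = 0, compute slack b - a·x for each constraint:
  C1: 8 − 8 = 0  (binding)
  C2: 9 − 0 = 9  (slack)
  C3: 31 − 16 = 15  (slack)

Optimal: u = 8, v = 0
Binding: C1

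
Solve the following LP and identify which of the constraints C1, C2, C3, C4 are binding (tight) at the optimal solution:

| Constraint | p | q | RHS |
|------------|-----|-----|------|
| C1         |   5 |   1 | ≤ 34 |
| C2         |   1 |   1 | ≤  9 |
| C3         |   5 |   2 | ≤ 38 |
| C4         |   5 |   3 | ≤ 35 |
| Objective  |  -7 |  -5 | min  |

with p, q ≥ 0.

At p = 4, q = 5, compute slack b - a·x for each constraint:
  C1: 34 − 25 = 9  (slack)
  C2: 9 − 9 = 0  (binding)
  C3: 38 − 30 = 8  (slack)
  C4: 35 − 35 = 0  (binding)

Optimal: p = 4, q = 5
Binding: C2, C4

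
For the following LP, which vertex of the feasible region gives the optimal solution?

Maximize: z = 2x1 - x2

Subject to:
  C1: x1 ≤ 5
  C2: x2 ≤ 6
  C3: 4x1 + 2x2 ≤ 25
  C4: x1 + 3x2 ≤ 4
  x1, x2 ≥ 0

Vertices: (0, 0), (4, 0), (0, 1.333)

Evaluate the objective at each vertex of the feasible region:
  z(0, 0) = 0
  z(4, 0) = 8  ←
  z(0, 1.333) = -1.333
The maximum is at x1 = 4, x2 = 0.

(4, 0)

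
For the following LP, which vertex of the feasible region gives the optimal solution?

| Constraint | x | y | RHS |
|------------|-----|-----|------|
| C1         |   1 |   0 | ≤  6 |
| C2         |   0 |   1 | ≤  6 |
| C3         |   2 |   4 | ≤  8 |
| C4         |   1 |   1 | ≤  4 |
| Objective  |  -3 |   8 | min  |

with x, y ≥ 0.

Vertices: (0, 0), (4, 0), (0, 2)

Evaluate the objective at each vertex of the feasible region:
  z(0, 0) = 0
  z(4, 0) = -12  ←
  z(0, 2) = 16
The minimum is at x = 4, y = 0.

(4, 0)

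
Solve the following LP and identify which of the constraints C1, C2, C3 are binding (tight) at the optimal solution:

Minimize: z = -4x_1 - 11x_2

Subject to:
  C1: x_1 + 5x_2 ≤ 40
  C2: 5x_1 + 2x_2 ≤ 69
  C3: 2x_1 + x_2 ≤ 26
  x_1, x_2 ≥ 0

At x_1 = 10, x_2 = 6, compute slack b - a·x for each constraint:
  C1: 40 − 40 = 0  (binding)
  C2: 69 − 62 = 7  (slack)
  C3: 26 − 26 = 0  (binding)

Optimal: x_1 = 10, x_2 = 6
Binding: C1, C3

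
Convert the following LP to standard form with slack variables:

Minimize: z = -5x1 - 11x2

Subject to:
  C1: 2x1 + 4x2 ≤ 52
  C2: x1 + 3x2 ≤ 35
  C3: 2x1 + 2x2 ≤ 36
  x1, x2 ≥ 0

min z = -5x1 - 11x2

s.t.
  2x1 + 4x2 + s1 = 52
  x1 + 3x2 + s2 = 35
  2x1 + 2x2 + s3 = 36
  x1, x2, s1, s2, s3 ≥ 0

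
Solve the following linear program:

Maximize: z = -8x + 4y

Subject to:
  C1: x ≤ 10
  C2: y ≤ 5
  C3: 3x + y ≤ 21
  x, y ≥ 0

Evaluate the objective at each vertex of the feasible region:
  z(0, 0) = 0
  z(7, 0) = -56
  z(5.333, 5) = -22.67
  z(0, 5) = 20  ←
The maximum is at x = 0, y = 5.

x = 0, y = 5, z = 20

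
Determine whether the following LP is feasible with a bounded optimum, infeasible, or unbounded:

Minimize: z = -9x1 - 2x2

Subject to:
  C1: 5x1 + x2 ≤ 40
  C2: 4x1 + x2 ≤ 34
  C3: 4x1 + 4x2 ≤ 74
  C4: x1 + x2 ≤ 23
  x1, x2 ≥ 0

Feasible with a bounded optimal solution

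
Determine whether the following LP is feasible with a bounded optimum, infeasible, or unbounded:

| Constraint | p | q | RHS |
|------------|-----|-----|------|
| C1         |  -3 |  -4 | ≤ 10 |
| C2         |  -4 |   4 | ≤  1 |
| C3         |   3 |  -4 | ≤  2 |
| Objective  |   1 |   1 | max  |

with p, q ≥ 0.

Unbounded (objective can increase without bound)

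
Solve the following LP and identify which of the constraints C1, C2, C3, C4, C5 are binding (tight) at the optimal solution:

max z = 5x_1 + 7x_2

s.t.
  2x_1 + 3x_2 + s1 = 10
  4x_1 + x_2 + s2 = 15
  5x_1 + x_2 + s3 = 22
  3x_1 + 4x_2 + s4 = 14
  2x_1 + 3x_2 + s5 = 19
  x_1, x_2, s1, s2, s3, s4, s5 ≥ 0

At x_1 = 2, x_2 = 2, compute slack b - a·x for each constraint:
  C1: 10 − 10 = 0  (binding)
  C2: 15 − 10 = 5  (slack)
  C3: 22 − 12 = 10  (slack)
  C4: 14 − 14 = 0  (binding)
  C5: 19 − 10 = 9  (slack)

Optimal: x_1 = 2, x_2 = 2
Binding: C1, C4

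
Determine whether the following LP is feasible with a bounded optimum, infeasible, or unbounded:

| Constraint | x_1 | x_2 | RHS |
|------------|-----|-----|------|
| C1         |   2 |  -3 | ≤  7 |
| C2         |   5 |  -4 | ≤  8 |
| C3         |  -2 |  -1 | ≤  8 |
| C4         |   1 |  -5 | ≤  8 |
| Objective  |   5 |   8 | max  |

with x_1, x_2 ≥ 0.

Unbounded (objective can increase without bound)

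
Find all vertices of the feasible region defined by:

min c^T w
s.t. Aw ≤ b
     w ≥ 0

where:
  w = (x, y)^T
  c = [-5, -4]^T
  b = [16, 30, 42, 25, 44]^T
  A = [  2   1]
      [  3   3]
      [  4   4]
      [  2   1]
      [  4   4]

(0, 0), (8, 0), (6, 4), (0, 10)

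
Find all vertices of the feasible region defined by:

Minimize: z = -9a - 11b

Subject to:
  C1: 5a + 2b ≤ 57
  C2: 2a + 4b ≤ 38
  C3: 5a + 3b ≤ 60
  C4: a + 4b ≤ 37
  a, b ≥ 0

(0, 0), (11.4, 0), (10.2, 3), (9, 5), (1, 9), (0, 9.25)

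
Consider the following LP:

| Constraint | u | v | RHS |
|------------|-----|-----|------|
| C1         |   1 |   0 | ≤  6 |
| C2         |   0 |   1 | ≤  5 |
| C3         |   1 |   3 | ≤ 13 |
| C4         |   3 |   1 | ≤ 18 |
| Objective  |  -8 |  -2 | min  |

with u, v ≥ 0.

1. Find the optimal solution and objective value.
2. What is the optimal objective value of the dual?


1. u = 6, v = 0, z = -48
2. -48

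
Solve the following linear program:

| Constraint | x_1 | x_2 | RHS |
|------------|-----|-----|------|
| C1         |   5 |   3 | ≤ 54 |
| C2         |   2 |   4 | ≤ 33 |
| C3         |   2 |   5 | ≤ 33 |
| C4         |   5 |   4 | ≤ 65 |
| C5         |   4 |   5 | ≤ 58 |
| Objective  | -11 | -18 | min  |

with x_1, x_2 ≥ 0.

Evaluate the objective at each vertex of the feasible region:
  z(0, 0) = 0
  z(10.8, 0) = -118.8
  z(9, 3) = -153  ←
  z(0, 6.6) = -118.8
The minimum is at x_1 = 9, x_2 = 3.

x_1 = 9, x_2 = 3, z = -153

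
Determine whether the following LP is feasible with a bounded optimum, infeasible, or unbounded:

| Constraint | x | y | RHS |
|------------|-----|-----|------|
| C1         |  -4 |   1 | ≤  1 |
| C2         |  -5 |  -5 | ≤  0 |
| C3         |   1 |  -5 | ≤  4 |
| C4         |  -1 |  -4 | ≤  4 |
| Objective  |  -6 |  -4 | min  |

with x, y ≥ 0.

Unbounded (objective can decrease without bound)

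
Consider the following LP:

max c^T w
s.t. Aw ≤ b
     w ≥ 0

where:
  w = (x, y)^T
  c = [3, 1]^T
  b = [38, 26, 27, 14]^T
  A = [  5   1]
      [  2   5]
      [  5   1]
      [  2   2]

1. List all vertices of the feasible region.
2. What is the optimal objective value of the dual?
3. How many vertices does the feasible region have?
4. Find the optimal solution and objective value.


1. (0, 0), (5.4, 0), (5, 2), (3, 4), (0, 5.2)
2. 17
3. 5
4. x = 5, y = 2, z = 17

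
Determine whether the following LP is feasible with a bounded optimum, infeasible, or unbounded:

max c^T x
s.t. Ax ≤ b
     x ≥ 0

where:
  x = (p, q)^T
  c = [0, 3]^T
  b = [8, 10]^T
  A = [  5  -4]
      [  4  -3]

Unbounded (objective can increase without bound)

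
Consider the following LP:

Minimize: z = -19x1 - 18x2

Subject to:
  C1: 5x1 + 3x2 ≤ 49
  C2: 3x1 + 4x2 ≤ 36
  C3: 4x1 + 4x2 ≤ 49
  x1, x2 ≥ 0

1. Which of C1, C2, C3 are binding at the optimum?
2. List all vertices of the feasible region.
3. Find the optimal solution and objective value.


1. C1, C2
2. (0, 0), (9.8, 0), (8, 3), (0, 9)
3. x1 = 8, x2 = 3, z = -206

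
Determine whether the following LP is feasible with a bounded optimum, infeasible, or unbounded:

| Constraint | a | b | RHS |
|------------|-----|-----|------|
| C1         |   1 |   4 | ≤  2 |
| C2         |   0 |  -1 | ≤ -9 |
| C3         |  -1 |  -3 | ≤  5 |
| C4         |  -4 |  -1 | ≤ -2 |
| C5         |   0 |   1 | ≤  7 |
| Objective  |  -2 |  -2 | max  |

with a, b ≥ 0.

Infeasible (no feasible solution exists)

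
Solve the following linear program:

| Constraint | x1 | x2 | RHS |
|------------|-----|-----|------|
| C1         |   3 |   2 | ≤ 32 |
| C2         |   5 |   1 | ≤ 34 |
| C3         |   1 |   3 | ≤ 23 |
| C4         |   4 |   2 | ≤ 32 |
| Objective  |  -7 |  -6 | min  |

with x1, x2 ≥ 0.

Evaluate the objective at each vertex of the feasible region:
  z(0, 0) = 0
  z(6.8, 0) = -47.6
  z(6, 4) = -66
  z(5, 6) = -71  ←
  z(0, 7.667) = -46
The minimum is at x1 = 5, x2 = 6.

x1 = 5, x2 = 6, z = -71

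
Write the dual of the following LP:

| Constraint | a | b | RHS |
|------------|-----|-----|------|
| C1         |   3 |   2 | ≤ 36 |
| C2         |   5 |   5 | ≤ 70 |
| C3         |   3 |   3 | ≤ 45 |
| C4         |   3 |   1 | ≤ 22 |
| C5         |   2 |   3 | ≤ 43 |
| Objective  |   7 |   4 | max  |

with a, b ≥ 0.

Primal max cᵀx s.t. Ax ≤ b, x ≥ 0  →  Dual min bᵀy s.t. Aᵀy ≥ c, y ≥ 0.

Minimize: z = 36y1 + 70y2 + 45y3 + 22y4 + 43y5

Subject to:
  3y1 + 5y2 + 3y3 + 3y4 + 2y5 ≥ 7
  2y1 + 5y2 + 3y3 + y4 + 3y5 ≥ 4
  y1, y2, y3, y4, y5 ≥ 0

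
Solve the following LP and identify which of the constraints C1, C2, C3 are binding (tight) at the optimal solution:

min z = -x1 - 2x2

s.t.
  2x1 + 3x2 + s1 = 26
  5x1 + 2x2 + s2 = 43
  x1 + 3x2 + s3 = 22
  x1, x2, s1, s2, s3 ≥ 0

At x1 = 4, x2 = 6, compute slack b - a·x for each constraint:
  C1: 26 − 26 = 0  (binding)
  C2: 43 − 32 = 11  (slack)
  C3: 22 − 22 = 0  (binding)

Optimal: x1 = 4, x2 = 6
Binding: C1, C3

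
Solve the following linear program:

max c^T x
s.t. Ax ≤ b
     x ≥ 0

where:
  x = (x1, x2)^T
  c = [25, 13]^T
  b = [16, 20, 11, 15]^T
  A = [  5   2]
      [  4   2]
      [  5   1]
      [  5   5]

Evaluate the objective at each vertex of the feasible region:
  z(0, 0) = 0
  z(2.2, 0) = 55
  z(2, 1) = 63  ←
  z(0, 3) = 39
The maximum is at x1 = 2, x2 = 1.

x1 = 2, x2 = 1, z = 63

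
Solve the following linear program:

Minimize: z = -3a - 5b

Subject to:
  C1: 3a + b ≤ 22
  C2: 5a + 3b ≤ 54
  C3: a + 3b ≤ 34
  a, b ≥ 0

Evaluate the objective at each vertex of the feasible region:
  z(0, 0) = 0
  z(7.333, 0) = -22
  z(4, 10) = -62  ←
  z(0, 11.33) = -56.67
The minimum is at a = 4, b = 10.

a = 4, b = 10, z = -62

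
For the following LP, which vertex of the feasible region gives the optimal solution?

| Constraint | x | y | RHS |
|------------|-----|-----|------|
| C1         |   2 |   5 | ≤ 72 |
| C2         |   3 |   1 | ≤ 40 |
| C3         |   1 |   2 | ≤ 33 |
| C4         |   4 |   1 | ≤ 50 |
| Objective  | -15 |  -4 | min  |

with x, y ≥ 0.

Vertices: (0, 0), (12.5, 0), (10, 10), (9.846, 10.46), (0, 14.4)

Evaluate the objective at each vertex of the feasible region:
  z(0, 0) = 0
  z(12.5, 0) = -187.5
  z(10, 10) = -190  ←
  z(9.846, 10.46) = -189.5
  z(0, 14.4) = -57.6
The minimum is at x = 10, y = 10.

(10, 10)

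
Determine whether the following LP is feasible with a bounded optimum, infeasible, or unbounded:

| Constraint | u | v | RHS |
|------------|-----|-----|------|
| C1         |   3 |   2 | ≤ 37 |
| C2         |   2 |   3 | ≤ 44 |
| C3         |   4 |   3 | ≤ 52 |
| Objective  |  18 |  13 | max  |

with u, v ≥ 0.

Feasible with a bounded optimal solution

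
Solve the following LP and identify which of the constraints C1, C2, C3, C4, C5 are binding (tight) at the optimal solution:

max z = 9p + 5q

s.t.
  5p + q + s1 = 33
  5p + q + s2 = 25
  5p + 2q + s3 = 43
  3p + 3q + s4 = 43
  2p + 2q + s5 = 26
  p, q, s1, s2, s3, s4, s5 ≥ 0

At p = 3, q = 10, compute slack b - a·x for each constraint:
  C1: 33 − 25 = 8  (slack)
  C2: 25 − 25 = 0  (binding)
  C3: 43 − 35 = 8  (slack)
  C4: 43 − 39 = 4  (slack)
  C5: 26 − 26 = 0  (binding)

Optimal: p = 3, q = 10
Binding: C2, C5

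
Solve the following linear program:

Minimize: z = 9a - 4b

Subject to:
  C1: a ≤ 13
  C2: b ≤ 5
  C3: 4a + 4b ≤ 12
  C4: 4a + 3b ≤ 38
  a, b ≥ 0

Evaluate the objective at each vertex of the feasible region:
  z(0, 0) = 0
  z(3, 0) = 27
  z(0, 3) = -12  ←
The minimum is at a = 0, b = 3.

a = 0, b = 3, z = -12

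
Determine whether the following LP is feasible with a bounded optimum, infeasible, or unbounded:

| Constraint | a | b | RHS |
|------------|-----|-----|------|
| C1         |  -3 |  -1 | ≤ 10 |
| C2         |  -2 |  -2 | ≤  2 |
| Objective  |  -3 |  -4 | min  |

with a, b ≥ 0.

Unbounded (objective can decrease without bound)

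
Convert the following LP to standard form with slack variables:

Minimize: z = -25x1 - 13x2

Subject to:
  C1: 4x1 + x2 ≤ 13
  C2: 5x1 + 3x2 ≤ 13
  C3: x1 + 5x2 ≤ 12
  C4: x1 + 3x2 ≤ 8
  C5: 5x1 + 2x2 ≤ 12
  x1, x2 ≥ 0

min z = -25x1 - 13x2

s.t.
  4x1 + x2 + s1 = 13
  5x1 + 3x2 + s2 = 13
  x1 + 5x2 + s3 = 12
  x1 + 3x2 + s4 = 8
  5x1 + 2x2 + s5 = 12
  x1, x2, s1, s2, s3, s4, s5 ≥ 0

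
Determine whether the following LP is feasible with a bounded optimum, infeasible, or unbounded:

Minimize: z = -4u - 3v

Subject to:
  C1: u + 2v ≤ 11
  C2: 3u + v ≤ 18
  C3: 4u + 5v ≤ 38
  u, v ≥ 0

Feasible with a bounded optimal solution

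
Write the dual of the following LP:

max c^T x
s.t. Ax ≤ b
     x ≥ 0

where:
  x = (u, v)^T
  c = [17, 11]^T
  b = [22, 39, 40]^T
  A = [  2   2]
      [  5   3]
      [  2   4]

Primal max cᵀx s.t. Ax ≤ b, x ≥ 0  →  Dual min bᵀy s.t. Aᵀy ≥ c, y ≥ 0.

Minimize: z = 22y1 + 39y2 + 40y3

Subject to:
  2y1 + 5y2 + 2y3 ≥ 17
  2y1 + 3y2 + 4y3 ≥ 11
  y1, y2, y3 ≥ 0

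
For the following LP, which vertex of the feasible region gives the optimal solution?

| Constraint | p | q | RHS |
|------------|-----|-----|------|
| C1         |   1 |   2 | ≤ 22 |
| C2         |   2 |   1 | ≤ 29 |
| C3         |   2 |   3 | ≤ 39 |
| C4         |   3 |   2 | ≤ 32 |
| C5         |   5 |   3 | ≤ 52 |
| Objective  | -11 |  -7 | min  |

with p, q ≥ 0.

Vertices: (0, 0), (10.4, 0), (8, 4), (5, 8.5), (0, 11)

Evaluate the objective at each vertex of the feasible region:
  z(0, 0) = 0
  z(10.4, 0) = -114.4
  z(8, 4) = -116  ←
  z(5, 8.5) = -114.5
  z(0, 11) = -77
The minimum is at p = 8, q = 4.

(8, 4)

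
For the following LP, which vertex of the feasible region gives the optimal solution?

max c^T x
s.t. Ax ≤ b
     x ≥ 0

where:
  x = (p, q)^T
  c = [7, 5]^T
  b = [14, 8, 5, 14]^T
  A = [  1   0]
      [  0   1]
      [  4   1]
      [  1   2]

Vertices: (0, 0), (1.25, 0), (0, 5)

Evaluate the objective at each vertex of the feasible region:
  z(0, 0) = 0
  z(1.25, 0) = 8.75
  z(0, 5) = 25  ←
The maximum is at p = 0, q = 5.

(0, 5)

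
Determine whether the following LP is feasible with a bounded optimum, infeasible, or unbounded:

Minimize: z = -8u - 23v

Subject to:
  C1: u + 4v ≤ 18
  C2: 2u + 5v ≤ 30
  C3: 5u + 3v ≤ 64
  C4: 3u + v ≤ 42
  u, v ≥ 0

Feasible with a bounded optimal solution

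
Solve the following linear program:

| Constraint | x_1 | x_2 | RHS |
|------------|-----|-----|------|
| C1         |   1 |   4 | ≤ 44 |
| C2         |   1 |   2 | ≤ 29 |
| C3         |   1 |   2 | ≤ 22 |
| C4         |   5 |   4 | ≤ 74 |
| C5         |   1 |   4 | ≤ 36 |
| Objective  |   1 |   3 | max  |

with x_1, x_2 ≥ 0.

Evaluate the objective at each vertex of the feasible region:
  z(0, 0) = 0
  z(14.8, 0) = 14.8
  z(10, 6) = 28
  z(8, 7) = 29  ←
  z(0, 9) = 27
The maximum is at x_1 = 8, x_2 = 7.

x_1 = 8, x_2 = 7, z = 29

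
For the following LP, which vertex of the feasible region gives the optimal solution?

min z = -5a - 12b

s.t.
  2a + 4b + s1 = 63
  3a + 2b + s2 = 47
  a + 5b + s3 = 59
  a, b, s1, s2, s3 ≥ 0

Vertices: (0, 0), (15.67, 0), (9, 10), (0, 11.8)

Evaluate the objective at each vertex of the feasible region:
  z(0, 0) = 0
  z(15.67, 0) = -78.33
  z(9, 10) = -165  ←
  z(0, 11.8) = -141.6
The minimum is at a = 9, b = 10.

(9, 10)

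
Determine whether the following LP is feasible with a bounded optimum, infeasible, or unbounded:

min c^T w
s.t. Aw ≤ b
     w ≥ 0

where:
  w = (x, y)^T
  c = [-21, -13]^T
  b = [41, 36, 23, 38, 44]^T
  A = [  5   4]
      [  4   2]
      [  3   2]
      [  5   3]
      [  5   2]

Feasible with a bounded optimal solution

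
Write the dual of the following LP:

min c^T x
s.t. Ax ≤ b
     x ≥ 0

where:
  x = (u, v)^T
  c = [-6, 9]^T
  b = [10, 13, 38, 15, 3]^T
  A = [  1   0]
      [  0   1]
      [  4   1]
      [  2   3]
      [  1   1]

Primal min cᵀx s.t. Ax ≤ b, x ≥ 0  →  Dual max −bᵀy s.t. Aᵀy ≥ −c, y ≥ 0.

Maximize: z = -10y1 - 13y2 - 38y3 - 15y4 - 3y5

Subject to:
  y1 + 4y3 + 2y4 + y5 ≥ 6
  y2 + y3 + 3y4 + y5 ≥ -9
  y1, y2, y3, y4, y5 ≥ 0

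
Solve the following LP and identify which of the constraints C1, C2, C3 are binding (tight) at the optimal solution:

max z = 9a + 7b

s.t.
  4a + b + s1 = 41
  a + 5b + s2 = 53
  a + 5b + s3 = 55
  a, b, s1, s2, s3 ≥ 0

At a = 8, b = 9, compute slack b - a·x for each constraint:
  C1: 41 − 41 = 0  (binding)
  C2: 53 − 53 = 0  (binding)
  C3: 55 − 53 = 2  (slack)

Optimal: a = 8, b = 9
Binding: C1, C2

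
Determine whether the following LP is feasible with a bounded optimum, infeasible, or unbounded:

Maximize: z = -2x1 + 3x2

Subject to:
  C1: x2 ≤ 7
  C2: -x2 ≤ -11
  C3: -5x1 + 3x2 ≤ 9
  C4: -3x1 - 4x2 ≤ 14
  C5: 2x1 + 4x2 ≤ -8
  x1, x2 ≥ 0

Infeasible (no feasible solution exists)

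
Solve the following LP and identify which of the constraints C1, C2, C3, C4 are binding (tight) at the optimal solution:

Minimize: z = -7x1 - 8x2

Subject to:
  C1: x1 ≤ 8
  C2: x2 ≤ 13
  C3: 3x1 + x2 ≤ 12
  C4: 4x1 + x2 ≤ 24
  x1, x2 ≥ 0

At x1 = 0, x2 = 12, compute slack b - a·x for each constraint:
  C1: 8 − 0 = 8  (slack)
  C2: 13 − 12 = 1  (slack)
  C3: 12 − 12 = 0  (binding)
  C4: 24 − 12 = 12  (slack)

Optimal: x1 = 0, x2 = 12
Binding: C3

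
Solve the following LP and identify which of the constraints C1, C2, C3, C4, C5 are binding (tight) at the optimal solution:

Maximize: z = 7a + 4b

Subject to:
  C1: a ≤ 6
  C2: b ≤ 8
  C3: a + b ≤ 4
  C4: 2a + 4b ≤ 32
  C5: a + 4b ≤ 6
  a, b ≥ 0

At a = 4, b = 0, compute slack b - a·x for each constraint:
  C1: 6 − 4 = 2  (slack)
  C2: 8 − 0 = 8  (slack)
  C3: 4 − 4 = 0  (binding)
  C4: 32 − 8 = 24  (slack)
  C5: 6 − 4 = 2  (slack)

Optimal: a = 4, b = 0
Binding: C3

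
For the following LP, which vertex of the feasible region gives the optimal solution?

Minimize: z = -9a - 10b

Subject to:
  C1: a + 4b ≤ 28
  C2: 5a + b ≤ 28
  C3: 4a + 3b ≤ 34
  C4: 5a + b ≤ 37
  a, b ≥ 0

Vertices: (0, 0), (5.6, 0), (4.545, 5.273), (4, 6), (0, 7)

Evaluate the objective at each vertex of the feasible region:
  z(0, 0) = 0
  z(5.6, 0) = -50.4
  z(4.545, 5.273) = -93.64
  z(4, 6) = -96  ←
  z(0, 7) = -70
The minimum is at a = 4, b = 6.

(4, 6)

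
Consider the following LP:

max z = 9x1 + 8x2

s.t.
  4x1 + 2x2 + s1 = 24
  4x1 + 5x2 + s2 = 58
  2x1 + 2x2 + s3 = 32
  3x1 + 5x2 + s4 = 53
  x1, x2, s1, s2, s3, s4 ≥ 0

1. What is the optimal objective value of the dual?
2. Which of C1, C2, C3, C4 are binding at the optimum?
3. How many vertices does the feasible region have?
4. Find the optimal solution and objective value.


1. 89
2. C1, C4
3. 4
4. x1 = 1, x2 = 10, z = 89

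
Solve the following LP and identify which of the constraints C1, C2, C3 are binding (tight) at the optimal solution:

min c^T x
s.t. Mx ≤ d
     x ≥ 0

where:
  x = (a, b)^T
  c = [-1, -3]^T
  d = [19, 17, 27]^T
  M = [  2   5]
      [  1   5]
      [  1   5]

At a = 2, b = 3, compute slack b - a·x for each constraint:
  C1: 19 − 19 = 0  (binding)
  C2: 17 − 17 = 0  (binding)
  C3: 27 − 17 = 10  (slack)

Optimal: a = 2, b = 3
Binding: C1, C2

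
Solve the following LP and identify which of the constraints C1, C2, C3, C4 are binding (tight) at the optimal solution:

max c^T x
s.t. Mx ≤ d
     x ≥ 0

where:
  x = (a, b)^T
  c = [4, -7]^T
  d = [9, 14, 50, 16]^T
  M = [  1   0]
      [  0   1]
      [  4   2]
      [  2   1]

At a = 8, b = 0, compute slack b - a·x for each constraint:
  C1: 9 − 8 = 1  (slack)
  C2: 14 − 0 = 14  (slack)
  C3: 50 − 32 = 18  (slack)
  C4: 16 − 16 = 0  (binding)

Optimal: a = 8, b = 0
Binding: C4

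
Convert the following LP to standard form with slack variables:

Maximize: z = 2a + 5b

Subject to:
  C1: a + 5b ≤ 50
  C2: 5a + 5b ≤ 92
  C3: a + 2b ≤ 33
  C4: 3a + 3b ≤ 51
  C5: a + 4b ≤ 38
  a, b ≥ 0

max z = 2a + 5b

s.t.
  a + 5b + s1 = 50
  5a + 5b + s2 = 92
  a + 2b + s3 = 33
  3a + 3b + s4 = 51
  a + 4b + s5 = 38
  a, b, s1, s2, s3, s4, s5 ≥ 0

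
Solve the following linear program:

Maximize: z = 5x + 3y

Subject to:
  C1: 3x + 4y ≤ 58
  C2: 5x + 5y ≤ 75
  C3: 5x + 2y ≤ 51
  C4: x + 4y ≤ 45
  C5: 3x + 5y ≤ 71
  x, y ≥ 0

Evaluate the objective at each vertex of the feasible region:
  z(0, 0) = 0
  z(10.2, 0) = 51
  z(7, 8) = 59  ←
  z(5, 10) = 55
  z(0, 11.25) = 33.75
The maximum is at x = 7, y = 8.

x = 7, y = 8, z = 59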